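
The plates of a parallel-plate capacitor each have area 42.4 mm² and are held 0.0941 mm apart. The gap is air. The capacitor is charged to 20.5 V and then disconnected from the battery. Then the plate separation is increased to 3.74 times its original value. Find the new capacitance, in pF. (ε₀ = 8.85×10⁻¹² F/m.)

A = 42.4 mm² = 4.24×10⁻⁵ m².
Initially C₁ = ε₀A/d = 8.85×10⁻¹² × 4.24×10⁻⁵ / 9.41×10⁻⁵ = 3.99×10⁻¹² F.
C = ε₀A/d scales as 1/d, so C₂/C₁ = d₁/d₂ = 1/3.74 = 0.267.
C₂ = 0.267 × 3.99×10⁻¹² = 1.07×10⁻¹² F.

C ≈ 1.07 pF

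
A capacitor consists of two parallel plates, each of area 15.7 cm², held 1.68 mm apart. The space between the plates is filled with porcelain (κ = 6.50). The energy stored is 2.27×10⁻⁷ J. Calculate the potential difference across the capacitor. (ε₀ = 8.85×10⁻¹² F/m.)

91.9 V

A = 15.7 cm² = 1.57×10⁻³ m².
C = κε₀A/d = 6.50 × 8.85×10⁻¹² × 1.57×10⁻³ / 1.68×10⁻³ = 5.38×10⁻¹¹ F.
V = √(2U/C) = √(2 × 2.27×10⁻⁷ / 5.38×10⁻¹¹) = 91.9 V.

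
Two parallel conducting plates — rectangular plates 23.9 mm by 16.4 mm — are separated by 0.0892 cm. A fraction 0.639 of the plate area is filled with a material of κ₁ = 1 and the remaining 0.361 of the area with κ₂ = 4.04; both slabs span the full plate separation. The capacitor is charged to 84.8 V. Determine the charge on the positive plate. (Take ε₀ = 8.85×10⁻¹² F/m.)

A = 23.9 × 16.4 mm² = 3.92×10⁻⁴ m².
Side-by-side slabs ⇒ two capacitors in parallel, each spanning the full gap.
C₁ = κ₁ε₀A₁/d = 1.00 × 8.85×10⁻¹² × 2.50×10⁻⁴ / 8.92×10⁻⁴ = 2.48×10⁻¹² F.
C₂ = κ₂ε₀A₂/d = 4.04 × 8.85×10⁻¹² × 1.41×10⁻⁴ / 8.92×10⁻⁴ = 5.67×10⁻¹² F.
C = C₁ + C₂ = 8.16×10⁻¹² F.
Q = CV = 8.16×10⁻¹² × 84.8 = 6.92×10⁻¹⁰ C.

0.692 nC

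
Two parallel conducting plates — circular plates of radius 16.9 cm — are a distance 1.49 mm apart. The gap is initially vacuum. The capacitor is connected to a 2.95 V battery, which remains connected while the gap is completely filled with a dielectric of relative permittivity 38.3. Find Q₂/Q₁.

Q₂/Q₁ ≈ 38.3

Battery connected ⇒ V is held fixed.
C₂ = 38.3 C₁ and Q = CV, so Q₂/Q₁ = C₂/C₁ = 38.3.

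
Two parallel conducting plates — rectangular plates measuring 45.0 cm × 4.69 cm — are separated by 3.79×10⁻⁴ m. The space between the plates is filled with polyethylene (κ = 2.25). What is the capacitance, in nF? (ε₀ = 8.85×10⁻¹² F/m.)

A = 45.0 × 4.69 cm² = 2.11×10⁻² m².
C = κε₀A/d = 2.25 × 8.85×10⁻¹² × 2.11×10⁻² / 3.79×10⁻⁴ = 1.11×10⁻⁹ F.

C ≈ 1.11 nF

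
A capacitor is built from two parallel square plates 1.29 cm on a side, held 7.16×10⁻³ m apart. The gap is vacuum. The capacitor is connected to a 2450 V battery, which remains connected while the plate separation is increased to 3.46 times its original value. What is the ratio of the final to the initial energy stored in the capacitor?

Battery connected ⇒ V is held fixed.
C₂ = 0.289 C₁ and U = ½CV², so U₂/U₁ = C₂/C₁ = 0.289.

U₂/U₁ ≈ 0.289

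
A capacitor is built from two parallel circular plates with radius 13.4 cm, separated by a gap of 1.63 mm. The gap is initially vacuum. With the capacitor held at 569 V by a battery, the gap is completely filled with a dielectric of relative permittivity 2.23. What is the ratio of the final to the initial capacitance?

C = κε₀A/d scales with κ, so C₂/C₁ = κ = 2.23.

C₂/C₁ ≈ 2.23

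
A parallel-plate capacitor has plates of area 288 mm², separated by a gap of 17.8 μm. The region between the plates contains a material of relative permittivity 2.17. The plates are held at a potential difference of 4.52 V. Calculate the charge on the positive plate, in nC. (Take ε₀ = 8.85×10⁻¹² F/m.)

Q ≈ 1.40 nC

A = 288 mm² = 2.88×10⁻⁴ m².
C = κε₀A/d = 2.17 × 8.85×10⁻¹² × 2.88×10⁻⁴ / 1.78×10⁻⁵ = 3.11×10⁻¹⁰ F.
Q = CV = 3.11×10⁻¹⁰ × 4.52 = 1.40×10⁻⁹ C.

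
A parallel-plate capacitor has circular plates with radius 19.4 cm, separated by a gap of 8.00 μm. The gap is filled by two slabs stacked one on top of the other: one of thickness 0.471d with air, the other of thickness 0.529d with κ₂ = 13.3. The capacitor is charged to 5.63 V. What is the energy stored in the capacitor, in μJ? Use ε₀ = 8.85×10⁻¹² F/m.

A = π(19.4 cm)² = 0.118 m².
Stacked slabs ⇒ two capacitors in series, each with the full plate area.
C₁ = κ₁ε₀A/d₁ = 1.00 × 8.85×10⁻¹² × 0.118 / 3.77×10⁻⁶ = 2.78×10⁻⁷ F.
C₂ = κ₂ε₀A/d₂ = 13.3 × 8.85×10⁻¹² × 0.118 / 4.23×10⁻⁶ = 3.29×10⁻⁶ F.
C = (1/C₁ + 1/C₂)⁻¹ = 2.56×10⁻⁷ F.
U = ½CV² = ½ × 2.56×10⁻⁷ × (5.63)² = 4.06×10⁻⁶ J.

U ≈ 4.06 μJ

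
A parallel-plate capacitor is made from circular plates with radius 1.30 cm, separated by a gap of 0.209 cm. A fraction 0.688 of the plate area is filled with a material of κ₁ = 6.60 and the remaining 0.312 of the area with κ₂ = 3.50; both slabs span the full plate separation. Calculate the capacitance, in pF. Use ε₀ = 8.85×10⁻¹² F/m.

12.7 pF

A = π(1.30 cm)² = 5.31×10⁻⁴ m².
Side-by-side slabs ⇒ two capacitors in parallel, each spanning the full gap.
C₁ = κ₁ε₀A₁/d = 6.60 × 8.85×10⁻¹² × 3.65×10⁻⁴ / 2.09×10⁻³ = 1.02×10⁻¹¹ F.
C₂ = κ₂ε₀A₂/d = 3.50 × 8.85×10⁻¹² × 1.66×10⁻⁴ / 2.09×10⁻³ = 2.46×10⁻¹² F.
C = C₁ + C₂ = 1.27×10⁻¹¹ F.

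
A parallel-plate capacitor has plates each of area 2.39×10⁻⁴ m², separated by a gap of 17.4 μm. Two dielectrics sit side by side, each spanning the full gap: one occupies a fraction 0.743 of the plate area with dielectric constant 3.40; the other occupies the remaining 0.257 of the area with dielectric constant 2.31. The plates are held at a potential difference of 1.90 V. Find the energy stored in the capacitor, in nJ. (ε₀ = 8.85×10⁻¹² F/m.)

0.685 nJ

Side-by-side slabs ⇒ two capacitors in parallel, each spanning the full gap.
C₁ = κ₁ε₀A₁/d = 3.40 × 8.85×10⁻¹² × 1.78×10⁻⁴ / 1.74×10⁻⁵ = 3.07×10⁻¹⁰ F.
C₂ = κ₂ε₀A₂/d = 2.31 × 8.85×10⁻¹² × 6.14×10⁻⁵ / 1.74×10⁻⁵ = 7.22×10⁻¹¹ F.
C = C₁ + C₂ = 3.79×10⁻¹⁰ F.
U = ½CV² = ½ × 3.79×10⁻¹⁰ × (1.90)² = 6.85×10⁻¹⁰ J.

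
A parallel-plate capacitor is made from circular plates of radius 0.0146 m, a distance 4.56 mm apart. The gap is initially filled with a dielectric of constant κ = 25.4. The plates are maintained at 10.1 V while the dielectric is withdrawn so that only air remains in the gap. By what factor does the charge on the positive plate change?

Q₂/Q₁ ≈ 0.0394

Battery connected ⇒ V is held fixed.
C₂ = 0.0394 C₁ and Q = CV, so Q₂/Q₁ = C₂/C₁ = 0.0394.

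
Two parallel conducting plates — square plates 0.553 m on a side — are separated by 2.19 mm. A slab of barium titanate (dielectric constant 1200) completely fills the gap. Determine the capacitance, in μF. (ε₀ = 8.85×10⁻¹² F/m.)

C ≈ 1.48 μF

A = (0.553 m)² = 0.306 m².
C = κε₀A/d = 1200 × 8.85×10⁻¹² × 0.306 / 2.19×10⁻³ = 1.48×10⁻⁶ F.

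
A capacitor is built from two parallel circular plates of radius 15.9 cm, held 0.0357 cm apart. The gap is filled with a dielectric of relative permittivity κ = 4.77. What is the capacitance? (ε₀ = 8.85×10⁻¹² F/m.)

A = π(15.9 cm)² = 7.94×10⁻² m².
C = κε₀A/d = 4.77 × 8.85×10⁻¹² × 7.94×10⁻² / 3.57×10⁻⁴ = 9.39×10⁻⁹ F.

9.39 nF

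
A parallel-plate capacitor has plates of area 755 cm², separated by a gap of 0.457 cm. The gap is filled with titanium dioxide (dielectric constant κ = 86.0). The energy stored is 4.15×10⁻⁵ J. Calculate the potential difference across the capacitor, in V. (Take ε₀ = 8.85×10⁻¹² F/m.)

A = 755 cm² = 7.55×10⁻² m².
C = κε₀A/d = 86.0 × 8.85×10⁻¹² × 7.55×10⁻² / 4.57×10⁻³ = 1.26×10⁻⁸ F.
V = √(2U/C) = √(2 × 4.15×10⁻⁵ / 1.26×10⁻⁸) = 81.2 V.

V ≈ 81.2 V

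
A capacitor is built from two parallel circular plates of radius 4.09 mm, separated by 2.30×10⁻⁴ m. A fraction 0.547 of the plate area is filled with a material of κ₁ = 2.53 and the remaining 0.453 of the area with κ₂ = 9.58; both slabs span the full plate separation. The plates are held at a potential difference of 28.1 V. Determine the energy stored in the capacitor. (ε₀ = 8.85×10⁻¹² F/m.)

A = π(4.09 mm)² = 5.26×10⁻⁵ m².
Side-by-side slabs ⇒ two capacitors in parallel, each spanning the full gap.
C₁ = κ₁ε₀A₁/d = 2.53 × 8.85×10⁻¹² × 2.87×10⁻⁵ / 2.30×10⁻⁴ = 2.80×10⁻¹² F.
C₂ = κ₂ε₀A₂/d = 9.58 × 8.85×10⁻¹² × 2.38×10⁻⁵ / 2.30×10⁻⁴ = 8.78×10⁻¹² F.
C = C₁ + C₂ = 1.16×10⁻¹¹ F.
U = ½CV² = ½ × 1.16×10⁻¹¹ × (28.1)² = 4.57×10⁻⁹ J.

U ≈ 4.57 nJ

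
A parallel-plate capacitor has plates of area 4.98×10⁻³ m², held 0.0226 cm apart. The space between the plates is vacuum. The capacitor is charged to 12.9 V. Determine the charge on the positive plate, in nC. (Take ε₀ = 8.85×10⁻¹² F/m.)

Q ≈ 2.52 nC

C = ε₀A/d = 8.85×10⁻¹² × 4.98×10⁻³ / 2.26×10⁻⁴ = 1.95×10⁻¹⁰ F.
Q = CV = 1.95×10⁻¹⁰ × 12.9 = 2.52×10⁻⁹ C.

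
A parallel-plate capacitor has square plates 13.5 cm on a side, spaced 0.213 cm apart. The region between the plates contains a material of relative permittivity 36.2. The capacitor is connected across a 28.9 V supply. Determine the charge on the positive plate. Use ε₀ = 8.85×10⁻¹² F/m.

A = (13.5 cm)² = 1.82×10⁻² m².
C = κε₀A/d = 36.2 × 8.85×10⁻¹² × 1.82×10⁻² / 2.13×10⁻³ = 2.74×10⁻⁹ F.
Q = CV = 2.74×10⁻⁹ × 28.9 = 7.92×10⁻⁸ C.

Q ≈ 79.2 nC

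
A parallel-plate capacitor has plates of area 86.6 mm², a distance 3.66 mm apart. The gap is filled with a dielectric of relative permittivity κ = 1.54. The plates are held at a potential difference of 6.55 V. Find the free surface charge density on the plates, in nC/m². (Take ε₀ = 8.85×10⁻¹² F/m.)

24.4 nC/m²

A = 86.6 mm² = 8.66×10⁻⁵ m².
C = κε₀A/d = 1.54 × 8.85×10⁻¹² × 8.66×10⁻⁵ / 3.66×10⁻³ = 3.22×10⁻¹³ F.
σ = Q/A = CV/A = 3.22×10⁻¹³ × 6.55 / 8.66×10⁻⁵ = 2.44×10⁻⁸ C/m².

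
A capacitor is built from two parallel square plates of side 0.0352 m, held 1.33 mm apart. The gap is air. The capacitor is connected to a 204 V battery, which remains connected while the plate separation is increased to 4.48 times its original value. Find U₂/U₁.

U₂/U₁ ≈ 0.223

Battery connected ⇒ V is held fixed.
C₂ = 0.223 C₁ and U = ½CV², so U₂/U₁ = C₂/C₁ = 0.223.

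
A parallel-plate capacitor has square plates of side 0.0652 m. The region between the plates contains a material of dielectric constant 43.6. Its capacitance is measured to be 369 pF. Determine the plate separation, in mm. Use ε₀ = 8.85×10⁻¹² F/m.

4.45 mm

A = (0.0652 m)² = 4.25×10⁻³ m².
d = κε₀A/C = 43.6 × 8.85×10⁻¹² × 4.25×10⁻³ / 3.69×10⁻¹⁰ = 4.45×10⁻³ m.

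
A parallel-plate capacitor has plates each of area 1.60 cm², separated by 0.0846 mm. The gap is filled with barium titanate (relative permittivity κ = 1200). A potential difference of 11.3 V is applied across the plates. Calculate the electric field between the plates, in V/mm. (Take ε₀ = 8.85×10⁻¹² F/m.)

E = V/d = 11.3 / 8.46×10⁻⁵ = 1.34×10⁵ V/m.

134 V/mm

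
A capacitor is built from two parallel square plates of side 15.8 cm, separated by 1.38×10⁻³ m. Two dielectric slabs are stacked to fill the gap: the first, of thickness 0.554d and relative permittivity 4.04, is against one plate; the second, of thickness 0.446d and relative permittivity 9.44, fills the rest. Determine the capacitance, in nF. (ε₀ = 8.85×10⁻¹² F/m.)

0.868 nF

A = (15.8 cm)² = 2.50×10⁻² m².
Stacked slabs ⇒ two capacitors in series, each with the full plate area.
C₁ = κ₁ε₀A/d₁ = 4.04 × 8.85×10⁻¹² × 2.50×10⁻² / 7.65×10⁻⁴ = 1.17×10⁻⁹ F.
C₂ = κ₂ε₀A/d₂ = 9.44 × 8.85×10⁻¹² × 2.50×10⁻² / 6.15×10⁻⁴ = 3.39×10⁻⁹ F.
C = (1/C₁ + 1/C₂)⁻¹ = 8.68×10⁻¹⁰ F.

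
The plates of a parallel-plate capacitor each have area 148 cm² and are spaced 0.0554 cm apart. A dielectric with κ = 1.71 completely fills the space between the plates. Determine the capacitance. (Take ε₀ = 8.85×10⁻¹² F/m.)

A = 148 cm² = 1.48×10⁻² m².
C = κε₀A/d = 1.71 × 8.85×10⁻¹² × 1.48×10⁻² / 5.54×10⁻⁴ = 4.04×10⁻¹⁰ F.

C ≈ 404 pF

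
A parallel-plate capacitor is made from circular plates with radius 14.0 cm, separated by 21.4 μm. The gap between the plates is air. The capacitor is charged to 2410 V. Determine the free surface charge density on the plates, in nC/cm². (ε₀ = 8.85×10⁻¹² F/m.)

σ ≈ 99.7 nC/cm²

A = π(14.0 cm)² = 6.16×10⁻² m².
C = ε₀A/d = 8.85×10⁻¹² × 6.16×10⁻² / 2.14×10⁻⁵ = 2.55×10⁻⁸ F.
σ = Q/A = CV/A = 2.55×10⁻⁸ × 2410 / 6.16×10⁻² = 9.97×10⁻⁴ C/m².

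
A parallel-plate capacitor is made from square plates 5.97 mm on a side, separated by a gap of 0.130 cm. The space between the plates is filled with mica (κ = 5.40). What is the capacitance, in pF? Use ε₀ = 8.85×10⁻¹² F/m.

1.31 pF

A = (5.97 mm)² = 3.56×10⁻⁵ m².
C = κε₀A/d = 5.40 × 8.85×10⁻¹² × 3.56×10⁻⁵ / 1.30×10⁻³ = 1.31×10⁻¹² F.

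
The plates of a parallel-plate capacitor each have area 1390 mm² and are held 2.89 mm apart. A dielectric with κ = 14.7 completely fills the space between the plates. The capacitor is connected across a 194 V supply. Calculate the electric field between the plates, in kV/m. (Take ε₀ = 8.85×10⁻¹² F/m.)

E = V/d = 194 / 2.89×10⁻³ = 6.71×10⁴ V/m.

E ≈ 67.1 kV/m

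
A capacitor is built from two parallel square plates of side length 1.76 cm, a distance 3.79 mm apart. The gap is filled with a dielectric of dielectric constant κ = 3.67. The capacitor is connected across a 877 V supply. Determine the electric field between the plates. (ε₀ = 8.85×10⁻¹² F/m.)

E = V/d = 877 / 3.79×10⁻³ = 2.31×10⁵ V/m.

E ≈ 231 kV/m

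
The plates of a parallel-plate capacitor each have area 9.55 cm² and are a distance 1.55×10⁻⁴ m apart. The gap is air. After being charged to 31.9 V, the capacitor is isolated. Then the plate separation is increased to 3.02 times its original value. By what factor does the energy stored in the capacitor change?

U₂/U₁ ≈ 3.02

Isolated ⇒ Q is held fixed.
C₂ = 0.331 C₁ and U = Q²/(2C), so U₂/U₁ = C₁/C₂ = 3.02.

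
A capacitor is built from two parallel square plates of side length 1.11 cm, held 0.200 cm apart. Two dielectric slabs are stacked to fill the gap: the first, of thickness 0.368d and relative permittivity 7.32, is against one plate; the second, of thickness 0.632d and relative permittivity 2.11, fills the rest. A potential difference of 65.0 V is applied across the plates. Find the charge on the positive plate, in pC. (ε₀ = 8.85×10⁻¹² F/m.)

101 pC

A = (1.11 cm)² = 1.23×10⁻⁴ m².
Stacked slabs ⇒ two capacitors in series, each with the full plate area.
C₁ = κ₁ε₀A/d₁ = 7.32 × 8.85×10⁻¹² × 1.23×10⁻⁴ / 7.36×10⁻⁴ = 1.08×10⁻¹¹ F.
C₂ = κ₂ε₀A/d₂ = 2.11 × 8.85×10⁻¹² × 1.23×10⁻⁴ / 1.26×10⁻³ = 1.82×10⁻¹² F.
C = (1/C₁ + 1/C₂)⁻¹ = 1.56×10⁻¹² F.
Q = CV = 1.56×10⁻¹² × 65.0 = 1.01×10⁻¹⁰ C.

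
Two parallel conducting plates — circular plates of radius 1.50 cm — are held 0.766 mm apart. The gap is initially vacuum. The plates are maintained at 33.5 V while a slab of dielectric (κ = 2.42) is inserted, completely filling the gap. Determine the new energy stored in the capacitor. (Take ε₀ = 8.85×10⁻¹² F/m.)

A = π(1.50 cm)² = 7.07×10⁻⁴ m².
Initially C₁ = ε₀A/d = 8.85×10⁻¹² × 7.07×10⁻⁴ / 7.66×10⁻⁴ = 8.17×10⁻¹² F.
U₁ = 4.58×10⁻⁹ J.
Battery connected ⇒ V is held fixed. C₂ = 2.42 C₁ and U = ½CV², so U₂/U₁ = C₂/C₁ = 2.42.
U₂ = 2.42 × 4.58×10⁻⁹ = 1.11×10⁻⁸ J.

11.1 nJ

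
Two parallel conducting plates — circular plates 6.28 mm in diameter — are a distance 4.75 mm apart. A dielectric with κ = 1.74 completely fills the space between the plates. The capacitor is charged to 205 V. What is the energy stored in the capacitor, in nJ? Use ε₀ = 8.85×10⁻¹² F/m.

2.11 nJ

A = π(6.28/2 mm)² = 3.10×10⁻⁵ m².
C = κε₀A/d = 1.74 × 8.85×10⁻¹² × 3.10×10⁻⁵ / 4.75×10⁻³ = 1.00×10⁻¹³ F.
U = ½CV² = ½ × 1.00×10⁻¹³ × (205)² = 2.11×10⁻⁹ J.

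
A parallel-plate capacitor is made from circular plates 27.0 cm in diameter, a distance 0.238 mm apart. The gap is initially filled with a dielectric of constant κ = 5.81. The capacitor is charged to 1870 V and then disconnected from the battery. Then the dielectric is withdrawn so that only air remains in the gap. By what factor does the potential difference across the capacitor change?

Isolated ⇒ Q is held fixed.
C₂ = 0.172 C₁ and V = Q/C, so V₂/V₁ = C₁/C₂ = 5.81.

5.81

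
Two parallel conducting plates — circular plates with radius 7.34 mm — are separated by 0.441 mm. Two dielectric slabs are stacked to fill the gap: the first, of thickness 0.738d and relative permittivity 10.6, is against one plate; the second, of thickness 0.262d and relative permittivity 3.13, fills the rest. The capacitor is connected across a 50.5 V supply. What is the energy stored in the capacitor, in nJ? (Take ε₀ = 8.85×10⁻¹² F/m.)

28.2 nJ

A = π(7.34 mm)² = 1.69×10⁻⁴ m².
Stacked slabs ⇒ two capacitors in series, each with the full plate area.
C₁ = κ₁ε₀A/d₁ = 10.6 × 8.85×10⁻¹² × 1.69×10⁻⁴ / 3.25×10⁻⁴ = 4.88×10⁻¹¹ F.
C₂ = κ₂ε₀A/d₂ = 3.13 × 8.85×10⁻¹² × 1.69×10⁻⁴ / 1.16×10⁻⁴ = 4.06×10⁻¹¹ F.
C = (1/C₁ + 1/C₂)⁻¹ = 2.22×10⁻¹¹ F.
U = ½CV² = ½ × 2.22×10⁻¹¹ × (50.5)² = 2.82×10⁻⁸ J.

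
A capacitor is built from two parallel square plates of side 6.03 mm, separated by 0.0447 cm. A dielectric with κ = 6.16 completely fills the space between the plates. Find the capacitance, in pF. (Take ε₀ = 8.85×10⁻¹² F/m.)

A = (6.03 mm)² = 3.64×10⁻⁵ m².
C = κε₀A/d = 6.16 × 8.85×10⁻¹² × 3.64×10⁻⁵ / 4.47×10⁻⁴ = 4.43×10⁻¹² F.

C ≈ 4.43 pF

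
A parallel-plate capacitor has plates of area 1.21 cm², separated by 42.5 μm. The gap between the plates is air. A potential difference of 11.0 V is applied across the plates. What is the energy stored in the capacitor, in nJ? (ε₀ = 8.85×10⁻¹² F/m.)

A = 1.21 cm² = 1.21×10⁻⁴ m².
C = ε₀A/d = 8.85×10⁻¹² × 1.21×10⁻⁴ / 4.25×10⁻⁵ = 2.52×10⁻¹¹ F.
U = ½CV² = ½ × 2.52×10⁻¹¹ × (11.0)² = 1.52×10⁻⁹ J.

1.52 nJ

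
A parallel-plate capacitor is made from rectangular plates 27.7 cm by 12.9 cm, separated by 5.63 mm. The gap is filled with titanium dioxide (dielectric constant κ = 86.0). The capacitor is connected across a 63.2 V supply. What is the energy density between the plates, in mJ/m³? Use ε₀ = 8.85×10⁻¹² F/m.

u ≈ 48.0 mJ/m³

E = V/d = 63.2 / 5.63×10⁻³ = 1.12×10⁴ V/m.
u = ½κε₀E² = ½ × 86.0 × 8.85×10⁻¹² × (1.12×10⁴)² = 4.80×10⁻² J/m³.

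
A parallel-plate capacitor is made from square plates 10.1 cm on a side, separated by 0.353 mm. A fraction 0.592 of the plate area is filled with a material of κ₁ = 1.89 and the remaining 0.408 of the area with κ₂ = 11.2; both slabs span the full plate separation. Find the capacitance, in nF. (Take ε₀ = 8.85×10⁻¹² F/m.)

C ≈ 1.45 nF

A = (10.1 cm)² = 1.02×10⁻² m².
Side-by-side slabs ⇒ two capacitors in parallel, each spanning the full gap.
C₁ = κ₁ε₀A₁/d = 1.89 × 8.85×10⁻¹² × 6.04×10⁻³ / 3.53×10⁻⁴ = 2.86×10⁻¹⁰ F.
C₂ = κ₂ε₀A₂/d = 11.2 × 8.85×10⁻¹² × 4.16×10⁻³ / 3.53×10⁻⁴ = 1.17×10⁻⁹ F.
C = C₁ + C₂ = 1.45×10⁻⁹ F.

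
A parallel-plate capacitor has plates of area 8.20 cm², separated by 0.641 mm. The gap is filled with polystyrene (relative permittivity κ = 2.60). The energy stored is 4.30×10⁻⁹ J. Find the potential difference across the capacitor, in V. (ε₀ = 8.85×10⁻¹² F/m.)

A = 8.20 cm² = 8.20×10⁻⁴ m².
C = κε₀A/d = 2.60 × 8.85×10⁻¹² × 8.20×10⁻⁴ / 6.41×10⁻⁴ = 2.94×10⁻¹¹ F.
V = √(2U/C) = √(2 × 4.30×10⁻⁹ / 2.94×10⁻¹¹) = 17.1 V.

V ≈ 17.1 V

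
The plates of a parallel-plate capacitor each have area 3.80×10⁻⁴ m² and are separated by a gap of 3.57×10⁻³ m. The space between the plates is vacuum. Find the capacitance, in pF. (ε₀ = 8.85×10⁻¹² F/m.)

C = ε₀A/d = 8.85×10⁻¹² × 3.80×10⁻⁴ / 3.57×10⁻³ = 9.42×10⁻¹³ F.

0.942 pF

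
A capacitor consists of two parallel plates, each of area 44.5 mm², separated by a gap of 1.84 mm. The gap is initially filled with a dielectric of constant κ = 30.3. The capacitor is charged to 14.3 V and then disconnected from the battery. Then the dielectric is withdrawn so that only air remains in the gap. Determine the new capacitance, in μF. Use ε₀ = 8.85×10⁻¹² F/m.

A = 44.5 mm² = 4.45×10⁻⁵ m².
Initially C₁ = κε₀A/d = 30.3 × 8.85×10⁻¹² × 4.45×10⁻⁵ / 1.84×10⁻³ = 6.49×10⁻¹² F.
C = κε₀A/d scales with κ, so C₂/C₁ = 1/κ = 1/30.3 = 0.0330.
C₂ = 0.0330 × 6.49×10⁻¹² = 2.14×10⁻¹³ F.

C ≈ 2.14×10⁻⁷ μF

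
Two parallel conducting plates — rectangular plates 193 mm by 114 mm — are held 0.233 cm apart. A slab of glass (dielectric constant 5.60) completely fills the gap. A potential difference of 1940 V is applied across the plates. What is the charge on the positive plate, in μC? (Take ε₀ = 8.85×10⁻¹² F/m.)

Q ≈ 0.908 μC

A = 193 × 114 mm² = 2.20×10⁻² m².
C = κε₀A/d = 5.60 × 8.85×10⁻¹² × 2.20×10⁻² / 2.33×10⁻³ = 4.68×10⁻¹⁰ F.
Q = CV = 4.68×10⁻¹⁰ × 1940 = 9.08×10⁻⁷ C.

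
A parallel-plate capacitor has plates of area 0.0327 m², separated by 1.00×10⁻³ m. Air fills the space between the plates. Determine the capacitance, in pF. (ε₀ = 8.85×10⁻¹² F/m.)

C = ε₀A/d = 8.85×10⁻¹² × 3.27×10⁻² / 1.00×10⁻³ = 2.89×10⁻¹⁰ F.

C ≈ 289 pF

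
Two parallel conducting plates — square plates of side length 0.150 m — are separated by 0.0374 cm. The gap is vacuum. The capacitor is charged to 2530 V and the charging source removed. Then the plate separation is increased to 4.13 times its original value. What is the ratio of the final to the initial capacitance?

C = ε₀A/d scales as 1/d, so C₂/C₁ = d₁/d₂ = 1/4.13 = 0.242.

C₂/C₁ ≈ 0.242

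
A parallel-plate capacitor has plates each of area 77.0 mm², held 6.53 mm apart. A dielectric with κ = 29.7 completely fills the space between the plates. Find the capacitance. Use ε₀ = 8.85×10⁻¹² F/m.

C ≈ 3.10 pF

A = 77.0 mm² = 7.70×10⁻⁵ m².
C = κε₀A/d = 29.7 × 8.85×10⁻¹² × 7.70×10⁻⁵ / 6.53×10⁻³ = 3.10×10⁻¹² F.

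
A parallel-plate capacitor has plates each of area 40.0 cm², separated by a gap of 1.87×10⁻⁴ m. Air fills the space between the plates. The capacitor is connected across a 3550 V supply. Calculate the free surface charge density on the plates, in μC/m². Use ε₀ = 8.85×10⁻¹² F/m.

A = 40.0 cm² = 4.00×10⁻³ m².
C = ε₀A/d = 8.85×10⁻¹² × 4.00×10⁻³ / 1.87×10⁻⁴ = 1.89×10⁻¹⁰ F.
σ = Q/A = CV/A = 1.89×10⁻¹⁰ × 3550 / 4.00×10⁻³ = 1.68×10⁻⁴ C/m².

σ ≈ 168 μC/m²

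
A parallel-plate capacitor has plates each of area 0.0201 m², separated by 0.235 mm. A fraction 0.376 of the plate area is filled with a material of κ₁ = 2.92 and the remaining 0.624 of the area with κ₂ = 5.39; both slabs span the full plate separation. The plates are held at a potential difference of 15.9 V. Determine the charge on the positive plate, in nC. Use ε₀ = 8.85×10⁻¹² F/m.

Q ≈ 53.7 nC

Side-by-side slabs ⇒ two capacitors in parallel, each spanning the full gap.
C₁ = κ₁ε₀A₁/d = 2.92 × 8.85×10⁻¹² × 7.56×10⁻³ / 2.35×10⁻⁴ = 8.31×10⁻¹⁰ F.
C₂ = κ₂ε₀A₂/d = 5.39 × 8.85×10⁻¹² × 1.25×10⁻² / 2.35×10⁻⁴ = 2.55×10⁻⁹ F.
C = C₁ + C₂ = 3.38×10⁻⁹ F.
Q = CV = 3.38×10⁻⁹ × 15.9 = 5.37×10⁻⁸ C.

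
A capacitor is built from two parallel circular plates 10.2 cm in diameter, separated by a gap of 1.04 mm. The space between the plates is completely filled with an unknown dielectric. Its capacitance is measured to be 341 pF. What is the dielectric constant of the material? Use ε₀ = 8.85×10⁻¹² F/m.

A = π(10.2/2 cm)² = 8.17×10⁻³ m².
κ = Cd/(ε₀A) = 3.41×10⁻¹⁰ × 1.04×10⁻³ / (8.85×10⁻¹² × 8.17×10⁻³) = 4.90.

4.90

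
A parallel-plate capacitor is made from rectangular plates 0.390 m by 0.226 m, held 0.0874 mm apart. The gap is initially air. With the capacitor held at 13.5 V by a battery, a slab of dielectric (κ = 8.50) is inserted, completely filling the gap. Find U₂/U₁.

Battery connected ⇒ V is held fixed.
C₂ = 8.50 C₁ and U = ½CV², so U₂/U₁ = C₂/C₁ = 8.50.

U₂/U₁ ≈ 8.50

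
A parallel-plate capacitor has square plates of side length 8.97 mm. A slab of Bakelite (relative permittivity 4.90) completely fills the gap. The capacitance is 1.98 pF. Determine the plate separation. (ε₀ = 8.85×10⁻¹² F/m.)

A = (8.97 mm)² = 8.05×10⁻⁵ m².
d = κε₀A/C = 4.90 × 8.85×10⁻¹² × 8.05×10⁻⁵ / 1.98×10⁻¹² = 1.76×10⁻³ m.

d ≈ 1.76 mm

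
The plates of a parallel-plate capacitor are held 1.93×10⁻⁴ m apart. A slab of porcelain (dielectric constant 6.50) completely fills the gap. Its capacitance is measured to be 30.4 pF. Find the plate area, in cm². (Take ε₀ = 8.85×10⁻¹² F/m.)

A = Cd/(κε₀) = 3.04×10⁻¹¹ × 1.93×10⁻⁴ / (6.50 × 8.85×10⁻¹²) = 1.02×10⁻⁴ m².

A ≈ 1.02 cm²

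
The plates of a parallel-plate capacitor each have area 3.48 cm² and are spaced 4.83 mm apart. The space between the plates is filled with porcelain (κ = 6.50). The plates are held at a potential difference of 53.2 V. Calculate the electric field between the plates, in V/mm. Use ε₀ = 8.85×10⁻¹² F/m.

11.0 V/mm

E = V/d = 53.2 / 4.83×10⁻³ = 1.10×10⁴ V/m.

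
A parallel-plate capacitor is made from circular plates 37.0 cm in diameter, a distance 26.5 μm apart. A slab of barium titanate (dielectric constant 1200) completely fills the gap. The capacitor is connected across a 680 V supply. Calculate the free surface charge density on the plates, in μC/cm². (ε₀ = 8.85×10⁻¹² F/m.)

A = π(37.0/2 cm)² = 0.108 m².
C = κε₀A/d = 1200 × 8.85×10⁻¹² × 0.108 / 2.65×10⁻⁵ = 4.31×10⁻⁵ F.
σ = Q/A = CV/A = 4.31×10⁻⁵ × 680 / 0.108 = 0.273 C/m².

27.3 μC/cm²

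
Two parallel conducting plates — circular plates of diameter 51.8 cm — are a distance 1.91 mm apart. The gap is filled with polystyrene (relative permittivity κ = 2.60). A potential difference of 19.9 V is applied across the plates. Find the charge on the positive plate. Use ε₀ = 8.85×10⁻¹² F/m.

50.5 nC

A = π(51.8/2 cm)² = 0.211 m².
C = κε₀A/d = 2.60 × 8.85×10⁻¹² × 0.211 / 1.91×10⁻³ = 2.54×10⁻⁹ F.
Q = CV = 2.54×10⁻⁹ × 19.9 = 5.05×10⁻⁸ C.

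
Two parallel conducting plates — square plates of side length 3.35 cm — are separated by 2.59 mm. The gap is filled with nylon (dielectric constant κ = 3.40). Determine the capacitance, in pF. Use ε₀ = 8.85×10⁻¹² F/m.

13.0 pF

A = (3.35 cm)² = 1.12×10⁻³ m².
C = κε₀A/d = 3.40 × 8.85×10⁻¹² × 1.12×10⁻³ / 2.59×10⁻³ = 1.30×10⁻¹¹ F.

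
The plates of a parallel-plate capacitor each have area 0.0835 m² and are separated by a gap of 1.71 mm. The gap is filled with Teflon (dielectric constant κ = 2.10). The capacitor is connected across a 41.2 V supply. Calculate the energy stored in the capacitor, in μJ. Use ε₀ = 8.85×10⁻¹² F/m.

0.770 μJ

C = κε₀A/d = 2.10 × 8.85×10⁻¹² × 8.35×10⁻² / 1.71×10⁻³ = 9.08×10⁻¹⁰ F.
U = ½CV² = ½ × 9.08×10⁻¹⁰ × (41.2)² = 7.70×10⁻⁷ J.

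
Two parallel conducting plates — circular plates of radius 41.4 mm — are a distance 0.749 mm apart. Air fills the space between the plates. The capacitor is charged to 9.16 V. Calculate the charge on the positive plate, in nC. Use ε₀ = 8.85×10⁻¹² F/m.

Q ≈ 0.583 nC

A = π(41.4 mm)² = 5.38×10⁻³ m².
C = ε₀A/d = 8.85×10⁻¹² × 5.38×10⁻³ / 7.49×10⁻⁴ = 6.36×10⁻¹¹ F.
Q = CV = 6.36×10⁻¹¹ × 9.16 = 5.83×10⁻¹⁰ C.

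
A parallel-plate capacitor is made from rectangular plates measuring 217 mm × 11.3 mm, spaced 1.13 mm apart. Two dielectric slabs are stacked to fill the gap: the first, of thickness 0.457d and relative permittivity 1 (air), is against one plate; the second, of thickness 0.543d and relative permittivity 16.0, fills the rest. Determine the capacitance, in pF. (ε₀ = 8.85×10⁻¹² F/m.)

A = 217 × 11.3 mm² = 2.45×10⁻³ m².
Stacked slabs ⇒ two capacitors in series, each with the full plate area.
C₁ = κ₁ε₀A/d₁ = 1.00 × 8.85×10⁻¹² × 2.45×10⁻³ / 5.16×10⁻⁴ = 4.20×10⁻¹¹ F.
C₂ = κ₂ε₀A/d₂ = 16.0 × 8.85×10⁻¹² × 2.45×10⁻³ / 6.14×10⁻⁴ = 5.66×10⁻¹⁰ F.
C = (1/C₁ + 1/C₂)⁻¹ = 3.91×10⁻¹¹ F.

39.1 pF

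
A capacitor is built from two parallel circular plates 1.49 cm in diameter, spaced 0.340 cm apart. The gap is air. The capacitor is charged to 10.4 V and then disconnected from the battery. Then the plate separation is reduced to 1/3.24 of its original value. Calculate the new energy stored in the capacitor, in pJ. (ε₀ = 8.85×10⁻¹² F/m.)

7.58 pJ

A = π(1.49/2 cm)² = 1.74×10⁻⁴ m².
Initially C₁ = ε₀A/d = 8.85×10⁻¹² × 1.74×10⁻⁴ / 3.40×10⁻³ = 4.54×10⁻¹³ F.
U₁ = 2.45×10⁻¹¹ J.
Isolated ⇒ Q is held fixed. C₂ = 3.24 C₁ and U = Q²/(2C), so U₂/U₁ = C₁/C₂ = 0.309.
U₂ = 0.309 × 2.45×10⁻¹¹ = 7.58×10⁻¹² J.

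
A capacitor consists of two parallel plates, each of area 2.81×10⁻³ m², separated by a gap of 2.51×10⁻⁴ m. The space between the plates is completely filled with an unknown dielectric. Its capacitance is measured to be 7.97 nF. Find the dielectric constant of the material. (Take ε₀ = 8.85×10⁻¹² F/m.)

κ = Cd/(ε₀A) = 7.97×10⁻⁹ × 2.51×10⁻⁴ / (8.85×10⁻¹² × 2.81×10⁻³) = 80.4.

κ ≈ 80.4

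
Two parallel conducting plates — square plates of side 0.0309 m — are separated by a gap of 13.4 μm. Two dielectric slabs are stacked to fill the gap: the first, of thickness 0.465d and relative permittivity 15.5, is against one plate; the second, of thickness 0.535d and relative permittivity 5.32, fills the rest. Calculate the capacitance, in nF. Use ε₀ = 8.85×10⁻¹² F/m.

C ≈ 4.83 nF

A = (0.0309 m)² = 9.55×10⁻⁴ m².
Stacked slabs ⇒ two capacitors in series, each with the full plate area.
C₁ = κ₁ε₀A/d₁ = 15.5 × 8.85×10⁻¹² × 9.55×10⁻⁴ / 6.23×10⁻⁶ = 2.10×10⁻⁸ F.
C₂ = κ₂ε₀A/d₂ = 5.32 × 8.85×10⁻¹² × 9.55×10⁻⁴ / 7.17×10⁻⁶ = 6.27×10⁻⁹ F.
C = (1/C₁ + 1/C₂)⁻¹ = 4.83×10⁻⁹ F.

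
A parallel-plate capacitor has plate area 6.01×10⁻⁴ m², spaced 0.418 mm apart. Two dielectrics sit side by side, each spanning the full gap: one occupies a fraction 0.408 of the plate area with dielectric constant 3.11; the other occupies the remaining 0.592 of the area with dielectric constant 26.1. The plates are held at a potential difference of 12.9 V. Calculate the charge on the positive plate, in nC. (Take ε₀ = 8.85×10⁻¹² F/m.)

Q ≈ 2.74 nC

Side-by-side slabs ⇒ two capacitors in parallel, each spanning the full gap.
C₁ = κ₁ε₀A₁/d = 3.11 × 8.85×10⁻¹² × 2.45×10⁻⁴ / 4.18×10⁻⁴ = 1.61×10⁻¹¹ F.
C₂ = κ₂ε₀A₂/d = 26.1 × 8.85×10⁻¹² × 3.56×10⁻⁴ / 4.18×10⁻⁴ = 1.97×10⁻¹⁰ F.
C = C₁ + C₂ = 2.13×10⁻¹⁰ F.
Q = CV = 2.13×10⁻¹⁰ × 12.9 = 2.74×10⁻⁹ C.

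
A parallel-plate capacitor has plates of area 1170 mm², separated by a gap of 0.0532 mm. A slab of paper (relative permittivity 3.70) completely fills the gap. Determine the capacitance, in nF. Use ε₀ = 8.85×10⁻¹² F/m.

A = 1170 mm² = 1.17×10⁻³ m².
C = κε₀A/d = 3.70 × 8.85×10⁻¹² × 1.17×10⁻³ / 5.32×10⁻⁵ = 7.20×10⁻¹⁰ F.

C ≈ 0.720 nF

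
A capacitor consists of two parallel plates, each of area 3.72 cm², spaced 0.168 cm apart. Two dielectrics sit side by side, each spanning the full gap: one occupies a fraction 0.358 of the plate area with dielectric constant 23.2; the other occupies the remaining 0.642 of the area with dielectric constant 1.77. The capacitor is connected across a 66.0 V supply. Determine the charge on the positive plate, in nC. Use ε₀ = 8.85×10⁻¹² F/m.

Q ≈ 1.22 nC

A = 3.72 cm² = 3.72×10⁻⁴ m².
Side-by-side slabs ⇒ two capacitors in parallel, each spanning the full gap.
C₁ = κ₁ε₀A₁/d = 23.2 × 8.85×10⁻¹² × 1.33×10⁻⁴ / 1.68×10⁻³ = 1.63×10⁻¹¹ F.
C₂ = κ₂ε₀A₂/d = 1.77 × 8.85×10⁻¹² × 2.39×10⁻⁴ / 1.68×10⁻³ = 2.23×10⁻¹² F.
C = C₁ + C₂ = 1.85×10⁻¹¹ F.
Q = CV = 1.85×10⁻¹¹ × 66.0 = 1.22×10⁻⁹ C.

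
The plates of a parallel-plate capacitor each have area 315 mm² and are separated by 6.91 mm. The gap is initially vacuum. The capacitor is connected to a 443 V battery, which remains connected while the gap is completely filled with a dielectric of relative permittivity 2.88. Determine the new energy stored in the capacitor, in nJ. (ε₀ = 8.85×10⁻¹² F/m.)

A = 315 mm² = 3.15×10⁻⁴ m².
Initially C₁ = ε₀A/d = 8.85×10⁻¹² × 3.15×10⁻⁴ / 6.91×10⁻³ = 4.03×10⁻¹³ F.
U₁ = 3.96×10⁻⁸ J.
Battery connected ⇒ V is held fixed. C₂ = 2.88 C₁ and U = ½CV², so U₂/U₁ = C₂/C₁ = 2.88.
U₂ = 2.88 × 3.96×10⁻⁸ = 1.14×10⁻⁷ J.

U ≈ 114 nJ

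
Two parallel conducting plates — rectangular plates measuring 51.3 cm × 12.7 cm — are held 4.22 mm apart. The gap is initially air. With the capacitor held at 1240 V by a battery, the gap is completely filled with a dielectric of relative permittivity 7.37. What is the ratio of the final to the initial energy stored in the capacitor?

Battery connected ⇒ V is held fixed.
C₂ = 7.37 C₁ and U = ½CV², so U₂/U₁ = C₂/C₁ = 7.37.

U₂/U₁ ≈ 7.37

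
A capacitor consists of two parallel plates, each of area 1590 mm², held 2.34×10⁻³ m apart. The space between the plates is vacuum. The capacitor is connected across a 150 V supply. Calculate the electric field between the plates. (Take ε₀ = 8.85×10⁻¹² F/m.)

64.1 V/mm

E = V/d = 150 / 2.34×10⁻³ = 6.41×10⁴ V/m.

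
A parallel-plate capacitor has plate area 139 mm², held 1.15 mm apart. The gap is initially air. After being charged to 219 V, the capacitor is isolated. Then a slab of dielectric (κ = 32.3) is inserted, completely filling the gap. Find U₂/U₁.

U₂/U₁ ≈ 0.0310

Isolated ⇒ Q is held fixed.
C₂ = 32.3 C₁ and U = Q²/(2C), so U₂/U₁ = C₁/C₂ = 0.0310.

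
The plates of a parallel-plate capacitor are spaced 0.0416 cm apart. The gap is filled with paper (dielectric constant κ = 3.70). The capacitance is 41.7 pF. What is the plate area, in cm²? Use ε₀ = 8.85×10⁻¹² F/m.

A = Cd/(κε₀) = 4.17×10⁻¹¹ × 4.16×10⁻⁴ / (3.70 × 8.85×10⁻¹²) = 5.30×10⁻⁴ m².

A ≈ 5.30 cm²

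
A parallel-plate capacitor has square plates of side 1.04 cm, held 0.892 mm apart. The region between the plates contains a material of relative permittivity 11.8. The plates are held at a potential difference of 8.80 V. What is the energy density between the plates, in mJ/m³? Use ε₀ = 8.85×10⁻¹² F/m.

E = V/d = 8.80 / 8.92×10⁻⁴ = 9.87×10³ V/m.
u = ½κε₀E² = ½ × 11.8 × 8.85×10⁻¹² × (9.87×10³)² = 5.08×10⁻³ J/m³.

u ≈ 5.08 mJ/m³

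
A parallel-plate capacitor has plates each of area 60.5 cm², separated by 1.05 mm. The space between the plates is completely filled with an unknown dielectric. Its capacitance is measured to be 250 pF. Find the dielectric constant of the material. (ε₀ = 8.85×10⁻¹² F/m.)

κ ≈ 4.90

A = 60.5 cm² = 6.05×10⁻³ m².
κ = Cd/(ε₀A) = 2.50×10⁻¹⁰ × 1.05×10⁻³ / (8.85×10⁻¹² × 6.05×10⁻³) = 4.90.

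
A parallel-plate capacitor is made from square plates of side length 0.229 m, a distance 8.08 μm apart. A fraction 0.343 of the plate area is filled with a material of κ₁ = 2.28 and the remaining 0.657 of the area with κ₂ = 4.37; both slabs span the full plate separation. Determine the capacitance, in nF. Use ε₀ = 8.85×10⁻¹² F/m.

A = (0.229 m)² = 5.24×10⁻² m².
Side-by-side slabs ⇒ two capacitors in parallel, each spanning the full gap.
C₁ = κ₁ε₀A₁/d = 2.28 × 8.85×10⁻¹² × 1.80×10⁻² / 8.08×10⁻⁶ = 4.49×10⁻⁸ F.
C₂ = κ₂ε₀A₂/d = 4.37 × 8.85×10⁻¹² × 3.45×10⁻² / 8.08×10⁻⁶ = 1.65×10⁻⁷ F.
C = C₁ + C₂ = 2.10×10⁻⁷ F.

C ≈ 210 nF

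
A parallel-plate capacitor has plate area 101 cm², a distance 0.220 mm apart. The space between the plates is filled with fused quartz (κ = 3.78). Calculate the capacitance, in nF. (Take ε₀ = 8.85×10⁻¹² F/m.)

C ≈ 1.54 nF

A = 101 cm² = 1.01×10⁻² m².
C = κε₀A/d = 3.78 × 8.85×10⁻¹² × 1.01×10⁻² / 2.20×10⁻⁴ = 1.54×10⁻⁹ F.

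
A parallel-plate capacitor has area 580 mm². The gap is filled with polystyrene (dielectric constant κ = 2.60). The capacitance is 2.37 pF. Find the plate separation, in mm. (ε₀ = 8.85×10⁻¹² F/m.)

5.63 mm

A = 580 mm² = 5.80×10⁻⁴ m².
d = κε₀A/C = 2.60 × 8.85×10⁻¹² × 5.80×10⁻⁴ / 2.37×10⁻¹² = 5.63×10⁻³ m.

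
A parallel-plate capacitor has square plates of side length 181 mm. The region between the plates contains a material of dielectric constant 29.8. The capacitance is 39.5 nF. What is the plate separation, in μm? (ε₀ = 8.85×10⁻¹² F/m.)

d ≈ 219 μm

A = (181 mm)² = 3.28×10⁻² m².
d = κε₀A/C = 29.8 × 8.85×10⁻¹² × 3.28×10⁻² / 3.95×10⁻⁸ = 2.19×10⁻⁴ m.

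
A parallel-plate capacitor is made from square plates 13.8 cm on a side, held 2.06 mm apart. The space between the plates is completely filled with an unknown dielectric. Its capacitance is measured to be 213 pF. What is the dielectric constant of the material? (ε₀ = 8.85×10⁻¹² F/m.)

A = (13.8 cm)² = 1.90×10⁻² m².
κ = Cd/(ε₀A) = 2.13×10⁻¹⁰ × 2.06×10⁻³ / (8.85×10⁻¹² × 1.90×10⁻²) = 2.60.

2.60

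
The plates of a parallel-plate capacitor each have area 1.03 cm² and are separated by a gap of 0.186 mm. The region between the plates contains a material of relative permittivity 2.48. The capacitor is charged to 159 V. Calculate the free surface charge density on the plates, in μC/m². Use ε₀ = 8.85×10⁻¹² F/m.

σ ≈ 18.8 μC/m²

A = 1.03 cm² = 1.03×10⁻⁴ m².
C = κε₀A/d = 2.48 × 8.85×10⁻¹² × 1.03×10⁻⁴ / 1.86×10⁻⁴ = 1.22×10⁻¹¹ F.
σ = Q/A = CV/A = 1.22×10⁻¹¹ × 159 / 1.03×10⁻⁴ = 1.88×10⁻⁵ C/m².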